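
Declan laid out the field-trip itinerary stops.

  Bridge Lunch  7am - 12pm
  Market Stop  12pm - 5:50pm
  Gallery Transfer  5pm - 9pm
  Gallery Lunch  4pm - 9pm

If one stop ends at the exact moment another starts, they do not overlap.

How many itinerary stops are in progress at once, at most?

Walk through starts and ends in time order (an end at T is processed before a start at T):
7am start Bridge Lunch → 1
12pm end Bridge Lunch → 0
12pm start Market Stop → 1
4pm start Gallery Lunch → 2
5pm start Gallery Transfer → 3
5:50pm end Market Stop → 2
9pm end Gallery Lunch → 1
9pm end Gallery Transfer → 0
Peak is 3, at 5pm (Gallery Lunch, Gallery Transfer, Market Stop).

3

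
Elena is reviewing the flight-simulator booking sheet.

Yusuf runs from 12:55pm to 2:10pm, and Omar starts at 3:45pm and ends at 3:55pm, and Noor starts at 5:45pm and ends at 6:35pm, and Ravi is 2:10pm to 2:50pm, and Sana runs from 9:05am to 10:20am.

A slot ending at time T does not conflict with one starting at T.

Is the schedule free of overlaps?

Sorted by start: Sana, Yusuf, Ravi, Omar, Noor.
Yusuf starts after Sana ends, so nothing later overlaps Sana either.
Ravi starts exactly when Yusuf ends (back-to-back, no overlap), so nothing later overlaps Yusuf either.
Omar starts after Ravi ends, so nothing later overlaps Ravi either.
Noor starts after Omar ends.
Every pair is clear; the schedule has no overlaps.

Yes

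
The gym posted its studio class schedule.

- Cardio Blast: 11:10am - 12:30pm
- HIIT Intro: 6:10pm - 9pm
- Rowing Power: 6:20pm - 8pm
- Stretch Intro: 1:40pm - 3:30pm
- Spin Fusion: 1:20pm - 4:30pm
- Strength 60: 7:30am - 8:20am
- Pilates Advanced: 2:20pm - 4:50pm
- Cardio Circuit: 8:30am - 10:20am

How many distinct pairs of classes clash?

4

Check each pair: they overlap iff neither finishes before the other starts.
Sorted by start: Strength 60, Cardio Circuit, Cardio Blast, Spin Fusion, Stretch Intro, Pilates Advanced, HIIT Intro, Rowing Power.
Cardio Circuit starts after Strength 60 ends, so nothing later overlaps Strength 60 either.
Cardio Blast starts after Cardio Circuit ends, so nothing later overlaps Cardio Circuit either.
Spin Fusion starts after Cardio Blast ends, so nothing later overlaps Cardio Blast either.
Stretch Intro starts before Spin Fusion ends → Spin Fusion and Stretch Intro overlap.
Pilates Advanced starts before Spin Fusion ends → Spin Fusion and Pilates Advanced overlap.
HIIT Intro starts after Spin Fusion ends, so nothing later overlaps Spin Fusion either.
Pilates Advanced starts before Stretch Intro ends → Stretch Intro and Pilates Advanced overlap.
HIIT Intro starts after Stretch Intro ends, so nothing later overlaps Stretch Intro either.
HIIT Intro starts after Pilates Advanced ends, so nothing later overlaps Pilates Advanced either.
Rowing Power starts before HIIT Intro ends → HIIT Intro and Rowing Power overlap.
Overlapping pairs: HIIT Intro & Rowing Power, Pilates Advanced & Spin Fusion, Pilates Advanced & Stretch Intro, Spin Fusion & Stretch Intro — 4 in total.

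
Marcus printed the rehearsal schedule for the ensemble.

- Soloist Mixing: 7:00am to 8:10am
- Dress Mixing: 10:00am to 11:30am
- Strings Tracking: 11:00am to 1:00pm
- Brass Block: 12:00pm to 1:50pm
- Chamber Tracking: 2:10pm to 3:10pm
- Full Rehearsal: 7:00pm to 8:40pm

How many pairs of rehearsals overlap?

2

Two intervals overlap when each starts before the other ends.
Sorted by start: Soloist Mixing, Dress Mixing, Strings Tracking, Brass Block, Chamber Tracking, Full Rehearsal.
Dress Mixing starts after Soloist Mixing ends, so nothing later overlaps Soloist Mixing either.
Strings Tracking starts before Dress Mixing ends → Dress Mixing and Strings Tracking overlap.
Brass Block starts after Dress Mixing ends, so nothing later overlaps Dress Mixing either.
Brass Block starts before Strings Tracking ends → Strings Tracking and Brass Block overlap.
Chamber Tracking starts after Strings Tracking ends, so nothing later overlaps Strings Tracking either.
Chamber Tracking starts after Brass Block ends, so nothing later overlaps Brass Block either.
Full Rehearsal starts after Chamber Tracking ends.
Overlapping pairs: Brass Block & Strings Tracking, Dress Mixing & Strings Tracking — 2 in total.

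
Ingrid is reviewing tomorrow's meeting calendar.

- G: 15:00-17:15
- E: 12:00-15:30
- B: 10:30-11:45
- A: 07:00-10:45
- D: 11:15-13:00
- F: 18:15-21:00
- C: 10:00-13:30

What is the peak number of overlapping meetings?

3

Walk through starts and ends in time order (an end at T is processed before a start at T):
07:00 start A → 1
10:00 start C → 2
10:30 start B → 3
10:45 end A → 2
11:15 start D → 3
11:45 end B → 2
12:00 start E → 3
13:00 end D → 2
13:30 end C → 1
15:00 start G → 2
15:30 end E → 1
17:15 end G → 0
18:15 start F → 1
21:00 end F → 0
Peak is 3, at 10:30 (A, B, C).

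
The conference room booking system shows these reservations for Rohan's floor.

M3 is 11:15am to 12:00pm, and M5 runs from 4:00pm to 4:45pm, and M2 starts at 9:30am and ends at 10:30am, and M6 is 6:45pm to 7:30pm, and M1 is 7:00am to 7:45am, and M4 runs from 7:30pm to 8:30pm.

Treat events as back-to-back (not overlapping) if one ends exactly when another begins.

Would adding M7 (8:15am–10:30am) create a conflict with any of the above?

Yes — it overlaps M2

M1: ends 7:45am at or before M7 starts 8:15am → clear.
M2: starts 9:30am before M7 ends 10:30am, and ends 10:30am after M7 starts 8:15am → overlap.
M3: starts 11:15am at or after M7 ends 10:30am → clear.
M5: starts 4:00pm at or after M7 ends 10:30am → clear.
M6: starts 6:45pm at or after M7 ends 10:30am → clear.
M4: starts 7:30pm at or after M7 ends 10:30am → clear.
M7 overlaps M2.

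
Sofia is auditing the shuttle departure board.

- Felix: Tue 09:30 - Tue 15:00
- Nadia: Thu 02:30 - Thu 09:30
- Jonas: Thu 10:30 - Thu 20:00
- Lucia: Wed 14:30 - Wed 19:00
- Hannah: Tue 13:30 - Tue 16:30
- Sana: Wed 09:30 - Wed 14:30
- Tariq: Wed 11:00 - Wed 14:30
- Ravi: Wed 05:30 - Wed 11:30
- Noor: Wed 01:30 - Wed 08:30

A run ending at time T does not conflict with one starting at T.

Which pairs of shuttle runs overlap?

Felix & Hannah, Noor & Ravi, Ravi & Sana, Ravi & Tariq, Sana & Tariq

Sorted by start: Felix, Hannah, Noor, Ravi, Sana, Tariq, Lucia, Nadia, Jonas.
Hannah starts before Felix ends → Felix and Hannah overlap.
Noor starts after Felix ends — done with Felix.
Noor starts after Hannah ends — done with Hannah.
Ravi starts before Noor ends → Noor and Ravi overlap.
Sana starts after Noor ends — done with Noor.
Sana starts before Ravi ends → Ravi and Sana overlap.
Tariq starts before Ravi ends → Ravi and Tariq overlap.
Lucia starts after Ravi ends — done with Ravi.
Tariq starts before Sana ends → Sana and Tariq overlap.
Lucia starts exactly when Sana ends (back-to-back, no overlap) — done with Sana.
Lucia starts exactly when Tariq ends (back-to-back, no overlap) — done with Tariq.
Nadia starts after Lucia ends — done with Lucia.
Jonas starts after Nadia ends.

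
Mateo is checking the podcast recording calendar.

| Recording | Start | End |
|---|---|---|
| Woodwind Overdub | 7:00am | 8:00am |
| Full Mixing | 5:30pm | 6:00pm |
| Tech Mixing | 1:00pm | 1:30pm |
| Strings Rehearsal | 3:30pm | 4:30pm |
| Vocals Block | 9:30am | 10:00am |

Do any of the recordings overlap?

Sorted by start: Woodwind Overdub, Vocals Block, Tech Mixing, Strings Rehearsal, Full Mixing.
Vocals Block starts after Woodwind Overdub ends, so Woodwind Overdub has no further overlaps.
Tech Mixing starts after Vocals Block ends, so Vocals Block has no further overlaps.
Strings Rehearsal starts after Tech Mixing ends, so Tech Mixing has no further overlaps.
Full Mixing starts after Strings Rehearsal ends.
Every pair is clear; the schedule has no overlaps.

No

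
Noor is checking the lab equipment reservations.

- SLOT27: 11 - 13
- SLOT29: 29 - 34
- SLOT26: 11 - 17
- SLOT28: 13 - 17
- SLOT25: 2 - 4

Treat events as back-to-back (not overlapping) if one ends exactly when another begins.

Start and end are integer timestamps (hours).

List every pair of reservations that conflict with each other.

Sorted by start: SLOT25, SLOT26, SLOT27, SLOT28, SLOT29.
SLOT26 starts after SLOT25 ends; SLOT25 is clear from here.
SLOT27 starts before SLOT26 ends → SLOT26 and SLOT27 overlap.
SLOT28 starts before SLOT26 ends → SLOT26 and SLOT28 overlap.
SLOT29 starts after SLOT26 ends.
SLOT28 starts exactly when SLOT27 ends (back-to-back, no overlap); SLOT27 is clear from here.
SLOT29 starts after SLOT28 ends.

SLOT26 & SLOT27, SLOT26 & SLOT28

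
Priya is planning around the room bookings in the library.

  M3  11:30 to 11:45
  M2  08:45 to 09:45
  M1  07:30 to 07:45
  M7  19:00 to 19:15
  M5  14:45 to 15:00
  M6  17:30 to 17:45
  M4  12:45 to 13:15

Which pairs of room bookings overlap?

Two intervals overlap when each starts before the other ends.
Sorted by start: M1, M2, M3, M4, M5, M6, M7.
M2 starts after M1 ends, so nothing later overlaps M1 either.
M3 starts after M2 ends, so nothing later overlaps M2 either.
M4 starts after M3 ends, so nothing later overlaps M3 either.
M5 starts after M4 ends, so nothing later overlaps M4 either.
M6 starts after M5 ends, so nothing later overlaps M5 either.
M7 starts after M6 ends.

none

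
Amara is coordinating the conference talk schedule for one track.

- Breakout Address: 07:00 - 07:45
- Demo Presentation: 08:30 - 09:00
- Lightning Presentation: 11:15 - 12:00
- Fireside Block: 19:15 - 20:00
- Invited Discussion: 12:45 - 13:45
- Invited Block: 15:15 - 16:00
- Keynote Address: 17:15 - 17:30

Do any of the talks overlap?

Sorted by start: Breakout Address, Demo Presentation, Lightning Presentation, Invited Discussion, Invited Block, Keynote Address, Fireside Block.
Demo Presentation starts after Breakout Address ends, so nothing later overlaps Breakout Address either.
Lightning Presentation starts after Demo Presentation ends, so nothing later overlaps Demo Presentation either.
Invited Discussion starts after Lightning Presentation ends, so nothing later overlaps Lightning Presentation either.
Invited Block starts after Invited Discussion ends, so nothing later overlaps Invited Discussion either.
Keynote Address starts after Invited Block ends, so nothing later overlaps Invited Block either.
Fireside Block starts after Keynote Address ends.
Every pair is clear; the schedule has no overlaps.

No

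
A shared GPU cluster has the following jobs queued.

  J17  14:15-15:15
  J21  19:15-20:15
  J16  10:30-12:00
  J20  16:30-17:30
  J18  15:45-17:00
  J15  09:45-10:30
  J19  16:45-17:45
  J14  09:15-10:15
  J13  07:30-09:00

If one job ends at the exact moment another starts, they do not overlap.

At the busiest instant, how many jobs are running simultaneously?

Sort all start/end points and keep a running count:
07:30 start J13 → 1
09:00 end J13 → 0
09:15 start J14 → 1
09:45 start J15 → 2
10:15 end J14 → 1
10:30 end J15 → 0
10:30 start J16 → 1
12:00 end J16 → 0
14:15 start J17 → 1
15:15 end J17 → 0
15:45 start J18 → 1
16:30 start J20 → 2
16:45 start J19 → 3
17:00 end J18 → 2
17:30 end J20 → 1
17:45 end J19 → 0
19:15 start J21 → 1
20:15 end J21 → 0
Peak is 3, at 16:45 (J18, J19, J20).

3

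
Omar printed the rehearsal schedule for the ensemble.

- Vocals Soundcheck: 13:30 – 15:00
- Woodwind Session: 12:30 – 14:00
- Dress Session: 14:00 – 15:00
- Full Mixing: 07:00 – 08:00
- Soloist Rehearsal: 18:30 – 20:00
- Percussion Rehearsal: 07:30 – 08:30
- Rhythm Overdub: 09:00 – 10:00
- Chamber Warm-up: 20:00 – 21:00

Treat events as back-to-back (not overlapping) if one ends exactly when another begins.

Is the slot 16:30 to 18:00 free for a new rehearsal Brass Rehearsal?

Yes — the slot is free

Full Mixing: ends 08:00 at or before Brass Rehearsal starts 16:30 → clear.
Percussion Rehearsal: ends 08:30 at or before Brass Rehearsal starts 16:30 → clear.
Rhythm Overdub: ends 10:00 at or before Brass Rehearsal starts 16:30 → clear.
Woodwind Session: ends 14:00 at or before Brass Rehearsal starts 16:30 → clear.
Vocals Soundcheck: ends 15:00 at or before Brass Rehearsal starts 16:30 → clear.
Dress Session: ends 15:00 at or before Brass Rehearsal starts 16:30 → clear.
Soloist Rehearsal: starts 18:30 at or after Brass Rehearsal ends 18:00 → clear.
Chamber Warm-up: starts 20:00 at or after Brass Rehearsal ends 18:00 → clear.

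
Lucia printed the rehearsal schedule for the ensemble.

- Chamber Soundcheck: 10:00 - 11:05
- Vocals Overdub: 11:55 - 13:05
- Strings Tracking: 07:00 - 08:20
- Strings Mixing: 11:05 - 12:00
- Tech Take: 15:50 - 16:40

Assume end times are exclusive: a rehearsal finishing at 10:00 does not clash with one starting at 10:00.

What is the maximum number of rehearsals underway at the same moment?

2

Sort all start/end points and keep a running count:
07:00 start Strings Tracking → 1
08:20 end Strings Tracking → 0
10:00 start Chamber Soundcheck → 1
11:05 end Chamber Soundcheck → 0
11:05 start Strings Mixing → 1
11:55 start Vocals Overdub → 2
12:00 end Strings Mixing → 1
13:05 end Vocals Overdub → 0
15:50 start Tech Take → 1
16:40 end Tech Take → 0
Peak is 2, at 11:55 (Strings Mixing, Vocals Overdub).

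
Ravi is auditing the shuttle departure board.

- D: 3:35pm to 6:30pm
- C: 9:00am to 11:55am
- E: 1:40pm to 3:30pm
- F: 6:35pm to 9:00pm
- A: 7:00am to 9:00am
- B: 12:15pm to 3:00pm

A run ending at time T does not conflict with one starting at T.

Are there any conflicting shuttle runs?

Yes

Sorted by start: A, C, B, E, D, F.
C starts exactly when A ends (back-to-back, no overlap); A is clear from here.
B starts after C ends; C is clear from here.
E starts before B ends → B and E overlap.
That's a conflict, so the schedule is not conflict-free.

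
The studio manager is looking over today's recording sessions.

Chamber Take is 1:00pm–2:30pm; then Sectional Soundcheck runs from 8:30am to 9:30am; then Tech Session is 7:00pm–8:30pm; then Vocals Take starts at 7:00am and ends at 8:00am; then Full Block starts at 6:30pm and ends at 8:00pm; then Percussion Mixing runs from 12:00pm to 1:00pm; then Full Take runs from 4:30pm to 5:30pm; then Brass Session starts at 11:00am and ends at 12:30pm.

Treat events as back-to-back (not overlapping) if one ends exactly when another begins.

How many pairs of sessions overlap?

2

Two intervals overlap when each starts before the other ends.
Sorted by start: Vocals Take, Sectional Soundcheck, Brass Session, Percussion Mixing, Chamber Take, Full Take, Full Block, Tech Session.
Sectional Soundcheck starts after Vocals Take ends; Vocals Take is clear from here.
Brass Session starts after Sectional Soundcheck ends; Sectional Soundcheck is clear from here.
Percussion Mixing starts before Brass Session ends → Brass Session and Percussion Mixing overlap.
Chamber Take starts after Brass Session ends; Brass Session is clear from here.
Chamber Take starts exactly when Percussion Mixing ends (back-to-back, no overlap); Percussion Mixing is clear from here.
Full Take starts after Chamber Take ends; Chamber Take is clear from here.
Full Block starts after Full Take ends; Full Take is clear from here.
Tech Session starts before Full Block ends → Full Block and Tech Session overlap.
Overlapping pairs: Brass Session & Percussion Mixing, Full Block & Tech Session — 2 in total.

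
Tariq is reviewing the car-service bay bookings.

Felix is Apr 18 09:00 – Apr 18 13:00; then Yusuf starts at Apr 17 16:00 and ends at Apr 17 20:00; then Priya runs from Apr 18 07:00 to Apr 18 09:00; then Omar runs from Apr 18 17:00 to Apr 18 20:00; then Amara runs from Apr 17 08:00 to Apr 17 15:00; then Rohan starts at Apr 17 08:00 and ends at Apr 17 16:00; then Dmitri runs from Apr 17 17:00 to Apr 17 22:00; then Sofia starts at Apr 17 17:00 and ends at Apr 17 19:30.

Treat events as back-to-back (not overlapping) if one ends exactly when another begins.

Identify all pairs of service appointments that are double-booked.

Amara & Rohan, Dmitri & Sofia, Dmitri & Yusuf, Sofia & Yusuf

Sorted by start: Rohan, Amara, Yusuf, Sofia, Dmitri, Priya, Felix, Omar.
Amara starts before Rohan ends → Rohan and Amara overlap.
Yusuf starts exactly when Rohan ends (back-to-back, no overlap), so Rohan has no further overlaps.
Yusuf starts after Amara ends, so Amara has no further overlaps.
Sofia starts before Yusuf ends → Yusuf and Sofia overlap.
Dmitri starts before Yusuf ends → Yusuf and Dmitri overlap.
Priya starts after Yusuf ends, so Yusuf has no further overlaps.
Dmitri starts before Sofia ends → Sofia and Dmitri overlap.
Priya starts after Sofia ends, so Sofia has no further overlaps.
Priya starts after Dmitri ends, so Dmitri has no further overlaps.
Felix starts exactly when Priya ends (back-to-back, no overlap), so Priya has no further overlaps.
Omar starts after Felix ends.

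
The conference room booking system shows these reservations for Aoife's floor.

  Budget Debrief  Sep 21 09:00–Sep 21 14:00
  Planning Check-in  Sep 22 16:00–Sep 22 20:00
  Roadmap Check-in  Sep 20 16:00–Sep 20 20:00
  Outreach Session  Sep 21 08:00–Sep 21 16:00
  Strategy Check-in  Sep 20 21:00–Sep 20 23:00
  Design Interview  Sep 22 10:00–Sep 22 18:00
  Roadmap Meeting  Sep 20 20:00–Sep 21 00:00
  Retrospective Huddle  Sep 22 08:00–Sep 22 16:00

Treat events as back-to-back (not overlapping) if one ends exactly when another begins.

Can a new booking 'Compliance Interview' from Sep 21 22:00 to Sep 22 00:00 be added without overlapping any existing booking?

Roadmap Check-in: ends Sep 20 20:00 at or before Compliance Interview starts Sep 21 22:00 → clear.
Roadmap Meeting: ends Sep 21 00:00 at or before Compliance Interview starts Sep 21 22:00 → clear.
Strategy Check-in: ends Sep 20 23:00 at or before Compliance Interview starts Sep 21 22:00 → clear.
Outreach Session: ends Sep 21 16:00 at or before Compliance Interview starts Sep 21 22:00 → clear.
Budget Debrief: ends Sep 21 14:00 at or before Compliance Interview starts Sep 21 22:00 → clear.
Retrospective Huddle: starts Sep 22 08:00 at or after Compliance Interview ends Sep 22 00:00 → clear.
Design Interview: starts Sep 22 10:00 at or after Compliance Interview ends Sep 22 00:00 → clear.
Planning Check-in: starts Sep 22 16:00 at or after Compliance Interview ends Sep 22 00:00 → clear.

Yes — the slot is free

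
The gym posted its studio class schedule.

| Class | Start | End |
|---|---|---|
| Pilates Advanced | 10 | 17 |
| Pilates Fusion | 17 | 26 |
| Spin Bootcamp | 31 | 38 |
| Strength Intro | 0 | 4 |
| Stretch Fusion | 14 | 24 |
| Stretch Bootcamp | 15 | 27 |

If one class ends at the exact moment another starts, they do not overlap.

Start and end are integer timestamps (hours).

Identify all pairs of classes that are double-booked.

Pilates Advanced & Stretch Bootcamp, Pilates Advanced & Stretch Fusion, Pilates Fusion & Stretch Bootcamp, Pilates Fusion & Stretch Fusion, Stretch Bootcamp & Stretch Fusion

Sorted by start: Strength Intro, Pilates Advanced, Stretch Fusion, Stretch Bootcamp, Pilates Fusion, Spin Bootcamp.
Pilates Advanced starts after Strength Intro ends; Strength Intro is clear from here.
Stretch Fusion starts before Pilates Advanced ends → Pilates Advanced and Stretch Fusion overlap.
Stretch Bootcamp starts before Pilates Advanced ends → Pilates Advanced and Stretch Bootcamp overlap.
Pilates Fusion starts exactly when Pilates Advanced ends (back-to-back, no overlap); Pilates Advanced is clear from here.
Stretch Bootcamp starts before Stretch Fusion ends → Stretch Fusion and Stretch Bootcamp overlap.
Pilates Fusion starts before Stretch Fusion ends → Stretch Fusion and Pilates Fusion overlap.
Spin Bootcamp starts after Stretch Fusion ends.
Pilates Fusion starts before Stretch Bootcamp ends → Stretch Bootcamp and Pilates Fusion overlap.
Spin Bootcamp starts after Stretch Bootcamp ends.
Spin Bootcamp starts after Pilates Fusion ends.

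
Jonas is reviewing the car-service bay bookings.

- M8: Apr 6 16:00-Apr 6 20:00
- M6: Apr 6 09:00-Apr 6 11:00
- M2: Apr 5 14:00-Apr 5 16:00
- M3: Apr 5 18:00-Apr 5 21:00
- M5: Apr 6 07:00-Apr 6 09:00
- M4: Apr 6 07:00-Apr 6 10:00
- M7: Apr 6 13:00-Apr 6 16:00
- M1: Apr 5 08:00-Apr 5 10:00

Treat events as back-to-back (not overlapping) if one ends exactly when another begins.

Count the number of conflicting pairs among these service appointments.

2

Check each pair: they overlap iff neither finishes before the other starts.
Sorted by start: M1, M2, M3, M4, M5, M6, M7, M8.
M2 starts after M1 ends, so M1 has no further overlaps.
M3 starts after M2 ends, so M2 has no further overlaps.
M4 starts after M3 ends, so M3 has no further overlaps.
M5 starts before M4 ends → M4 and M5 overlap.
M6 starts before M4 ends → M4 and M6 overlap.
M7 starts after M4 ends, so M4 has no further overlaps.
M6 starts exactly when M5 ends (back-to-back, no overlap), so M5 has no further overlaps.
M7 starts after M6 ends, so M6 has no further overlaps.
M8 starts exactly when M7 ends (back-to-back, no overlap).
Overlapping pairs: M4 & M5, M4 & M6 — 2 in total.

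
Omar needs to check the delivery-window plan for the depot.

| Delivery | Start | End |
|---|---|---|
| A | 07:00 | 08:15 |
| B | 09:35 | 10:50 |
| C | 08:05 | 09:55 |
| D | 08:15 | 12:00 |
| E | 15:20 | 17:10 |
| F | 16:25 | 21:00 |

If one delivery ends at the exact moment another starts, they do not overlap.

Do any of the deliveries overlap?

Yes

Sorted by start: A, C, D, B, E, F.
C starts before A ends → A and C overlap.
That's a conflict, so the schedule is not conflict-free.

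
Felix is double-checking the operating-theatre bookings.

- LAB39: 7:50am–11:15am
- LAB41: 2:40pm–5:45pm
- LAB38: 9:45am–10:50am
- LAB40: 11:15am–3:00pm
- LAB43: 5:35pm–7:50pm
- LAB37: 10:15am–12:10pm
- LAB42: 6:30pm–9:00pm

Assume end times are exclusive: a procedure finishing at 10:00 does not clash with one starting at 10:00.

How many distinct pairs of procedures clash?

Sorted by start: LAB39, LAB38, LAB37, LAB40, LAB41, LAB43, LAB42.
LAB38 starts before LAB39 ends → LAB39 and LAB38 overlap.
LAB37 starts before LAB39 ends → LAB39 and LAB37 overlap.
LAB40 starts exactly when LAB39 ends (back-to-back, no overlap) — done with LAB39.
LAB37 starts before LAB38 ends → LAB38 and LAB37 overlap.
LAB40 starts after LAB38 ends — done with LAB38.
LAB40 starts before LAB37 ends → LAB37 and LAB40 overlap.
LAB41 starts after LAB37 ends — done with LAB37.
LAB41 starts before LAB40 ends → LAB40 and LAB41 overlap.
LAB43 starts after LAB40 ends — done with LAB40.
LAB43 starts before LAB41 ends → LAB41 and LAB43 overlap.
LAB42 starts after LAB41 ends.
LAB42 starts before LAB43 ends → LAB43 and LAB42 overlap.
Overlapping pairs: LAB37 & LAB38, LAB37 & LAB39, LAB37 & LAB40, LAB38 & LAB39, LAB40 & LAB41, LAB41 & LAB43, LAB42 & LAB43 — 7 in total.

7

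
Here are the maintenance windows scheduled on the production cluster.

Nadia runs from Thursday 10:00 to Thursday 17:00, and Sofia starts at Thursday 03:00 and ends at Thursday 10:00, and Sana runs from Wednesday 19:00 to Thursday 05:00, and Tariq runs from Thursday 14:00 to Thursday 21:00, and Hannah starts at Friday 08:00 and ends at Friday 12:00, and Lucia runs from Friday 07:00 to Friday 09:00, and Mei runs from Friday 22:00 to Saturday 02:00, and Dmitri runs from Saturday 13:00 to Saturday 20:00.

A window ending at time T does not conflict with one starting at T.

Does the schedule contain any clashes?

Yes

Check each pair: they overlap iff neither finishes before the other starts.
Sorted by start: Sana, Sofia, Nadia, Tariq, Lucia, Hannah, Mei, Dmitri.
Sofia starts before Sana ends → Sana and Sofia overlap.
That's a conflict, so the schedule is not conflict-free.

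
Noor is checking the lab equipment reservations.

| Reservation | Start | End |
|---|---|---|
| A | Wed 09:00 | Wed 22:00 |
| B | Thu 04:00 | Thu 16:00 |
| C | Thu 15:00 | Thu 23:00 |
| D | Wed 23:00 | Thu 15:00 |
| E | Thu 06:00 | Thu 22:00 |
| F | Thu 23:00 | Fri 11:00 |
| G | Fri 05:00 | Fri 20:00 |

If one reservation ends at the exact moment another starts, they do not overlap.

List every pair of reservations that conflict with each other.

B & C, B & D, B & E, C & E, D & E, F & G

Sorted by start: A, D, B, E, C, F, G.
D starts after A ends, so A has no further overlaps.
B starts before D ends → D and B overlap.
E starts before D ends → D and E overlap.
C starts exactly when D ends (back-to-back, no overlap), so D has no further overlaps.
E starts before B ends → B and E overlap.
C starts before B ends → B and C overlap.
F starts after B ends, so B has no further overlaps.
C starts before E ends → E and C overlap.
F starts after E ends, so E has no further overlaps.
F starts exactly when C ends (back-to-back, no overlap), so C has no further overlaps.
G starts before F ends → F and G overlap.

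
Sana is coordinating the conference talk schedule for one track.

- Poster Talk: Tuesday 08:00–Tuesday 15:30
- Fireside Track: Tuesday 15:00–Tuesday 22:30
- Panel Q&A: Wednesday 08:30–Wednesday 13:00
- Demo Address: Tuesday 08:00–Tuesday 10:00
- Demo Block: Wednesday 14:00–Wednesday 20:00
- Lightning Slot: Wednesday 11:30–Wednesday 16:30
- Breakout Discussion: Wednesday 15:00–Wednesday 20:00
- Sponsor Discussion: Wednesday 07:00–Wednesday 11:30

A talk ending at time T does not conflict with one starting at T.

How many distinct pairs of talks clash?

Sorted by start: Demo Address, Poster Talk, Fireside Track, Sponsor Discussion, Panel Q&A, Lightning Slot, Demo Block, Breakout Discussion.
Poster Talk starts before Demo Address ends → Demo Address and Poster Talk overlap.
Fireside Track starts after Demo Address ends, so Demo Address has no further overlaps.
Fireside Track starts before Poster Talk ends → Poster Talk and Fireside Track overlap.
Sponsor Discussion starts after Poster Talk ends, so Poster Talk has no further overlaps.
Sponsor Discussion starts after Fireside Track ends, so Fireside Track has no further overlaps.
Panel Q&A starts before Sponsor Discussion ends → Sponsor Discussion and Panel Q&A overlap.
Lightning Slot starts exactly when Sponsor Discussion ends (back-to-back, no overlap), so Sponsor Discussion has no further overlaps.
Lightning Slot starts before Panel Q&A ends → Panel Q&A and Lightning Slot overlap.
Demo Block starts after Panel Q&A ends, so Panel Q&A has no further overlaps.
Demo Block starts before Lightning Slot ends → Lightning Slot and Demo Block overlap.
Breakout Discussion starts before Lightning Slot ends → Lightning Slot and Breakout Discussion overlap.
Breakout Discussion starts before Demo Block ends → Demo Block and Breakout Discussion overlap.
Overlapping pairs: Breakout Discussion & Demo Block, Breakout Discussion & Lightning Slot, Demo Address & Poster Talk, Demo Block & Lightning Slot, Fireside Track & Poster Talk, Lightning Slot & Panel Q&A, Panel Q&A & Sponsor Discussion — 7 in total.

7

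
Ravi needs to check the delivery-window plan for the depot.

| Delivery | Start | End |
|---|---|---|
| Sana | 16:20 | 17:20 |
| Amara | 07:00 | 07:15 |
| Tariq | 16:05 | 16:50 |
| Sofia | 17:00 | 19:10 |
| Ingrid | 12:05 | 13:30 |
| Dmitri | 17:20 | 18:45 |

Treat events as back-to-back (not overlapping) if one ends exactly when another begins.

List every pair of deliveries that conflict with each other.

Dmitri & Sofia, Sana & Sofia, Sana & Tariq

Sorted by start: Amara, Ingrid, Tariq, Sana, Sofia, Dmitri.
Ingrid starts after Amara ends — done with Amara.
Tariq starts after Ingrid ends — done with Ingrid.
Sana starts before Tariq ends → Tariq and Sana overlap.
Sofia starts after Tariq ends — done with Tariq.
Sofia starts before Sana ends → Sana and Sofia overlap.
Dmitri starts exactly when Sana ends (back-to-back, no overlap).
Dmitri starts before Sofia ends → Sofia and Dmitri overlap.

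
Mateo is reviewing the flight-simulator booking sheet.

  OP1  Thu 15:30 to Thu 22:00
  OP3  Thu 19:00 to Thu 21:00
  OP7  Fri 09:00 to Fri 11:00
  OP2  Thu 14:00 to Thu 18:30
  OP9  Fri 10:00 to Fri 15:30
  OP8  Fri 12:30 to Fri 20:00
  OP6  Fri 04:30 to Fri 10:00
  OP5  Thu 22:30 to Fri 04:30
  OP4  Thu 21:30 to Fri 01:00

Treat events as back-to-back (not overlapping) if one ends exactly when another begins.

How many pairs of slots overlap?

7

Sorted by start: OP2, OP1, OP3, OP4, OP5, OP6, OP7, OP9, OP8.
OP1 starts before OP2 ends → OP2 and OP1 overlap.
OP3 starts after OP2 ends, so OP2 has no further overlaps.
OP3 starts before OP1 ends → OP1 and OP3 overlap.
OP4 starts before OP1 ends → OP1 and OP4 overlap.
OP5 starts after OP1 ends, so OP1 has no further overlaps.
OP4 starts after OP3 ends, so OP3 has no further overlaps.
OP5 starts before OP4 ends → OP4 and OP5 overlap.
OP6 starts after OP4 ends, so OP4 has no further overlaps.
OP6 starts exactly when OP5 ends (back-to-back, no overlap), so OP5 has no further overlaps.
OP7 starts before OP6 ends → OP6 and OP7 overlap.
OP9 starts exactly when OP6 ends (back-to-back, no overlap), so OP6 has no further overlaps.
OP9 starts before OP7 ends → OP7 and OP9 overlap.
OP8 starts after OP7 ends.
OP8 starts before OP9 ends → OP9 and OP8 overlap.
Overlapping pairs: OP1 & OP2, OP1 & OP3, OP1 & OP4, OP4 & OP5, OP6 & OP7, OP7 & OP9, OP8 & OP9 — 7 in total.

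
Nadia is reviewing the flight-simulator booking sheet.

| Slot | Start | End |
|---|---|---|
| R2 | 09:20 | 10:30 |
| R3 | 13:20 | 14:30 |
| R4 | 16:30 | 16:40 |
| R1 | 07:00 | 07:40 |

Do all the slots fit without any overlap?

Sorted by start: R1, R2, R3, R4.
R2 starts after R1 ends, so nothing later overlaps R1 either.
R3 starts after R2 ends, so nothing later overlaps R2 either.
R4 starts after R3 ends.
Every pair is clear; the schedule has no overlaps.

Yes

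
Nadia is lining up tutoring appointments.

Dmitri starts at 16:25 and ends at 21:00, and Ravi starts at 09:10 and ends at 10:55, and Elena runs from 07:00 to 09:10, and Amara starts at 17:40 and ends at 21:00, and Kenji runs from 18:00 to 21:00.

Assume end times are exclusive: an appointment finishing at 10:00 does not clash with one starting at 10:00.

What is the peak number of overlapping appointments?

Sweep the timeline, counting +1 at each start and −1 at each end (ends before starts at a tie):
07:00 start Elena → 1
09:10 end Elena → 0
09:10 start Ravi → 1
10:55 end Ravi → 0
16:25 start Dmitri → 1
17:40 start Amara → 2
18:00 start Kenji → 3
21:00 end Amara → 2
21:00 end Dmitri → 1
21:00 end Kenji → 0
Peak is 3, at 18:00 (Amara, Dmitri, Kenji).

3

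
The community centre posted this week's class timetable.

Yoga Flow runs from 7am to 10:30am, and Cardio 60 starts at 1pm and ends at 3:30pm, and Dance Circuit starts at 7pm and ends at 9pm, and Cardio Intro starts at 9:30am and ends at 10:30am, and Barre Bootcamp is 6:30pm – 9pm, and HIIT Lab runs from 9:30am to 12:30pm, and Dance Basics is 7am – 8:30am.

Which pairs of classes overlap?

Two intervals overlap when each starts before the other ends.
Sorted by start: Dance Basics, Yoga Flow, Cardio Intro, HIIT Lab, Cardio 60, Barre Bootcamp, Dance Circuit.
Yoga Flow starts before Dance Basics ends → Dance Basics and Yoga Flow overlap.
Cardio Intro starts after Dance Basics ends — done with Dance Basics.
Cardio Intro starts before Yoga Flow ends → Yoga Flow and Cardio Intro overlap.
HIIT Lab starts before Yoga Flow ends → Yoga Flow and HIIT Lab overlap.
Cardio 60 starts after Yoga Flow ends — done with Yoga Flow.
HIIT Lab starts before Cardio Intro ends → Cardio Intro and HIIT Lab overlap.
Cardio 60 starts after Cardio Intro ends — done with Cardio Intro.
Cardio 60 starts after HIIT Lab ends — done with HIIT Lab.
Barre Bootcamp starts after Cardio 60 ends — done with Cardio 60.
Dance Circuit starts before Barre Bootcamp ends → Barre Bootcamp and Dance Circuit overlap.

Barre Bootcamp & Dance Circuit, Cardio Intro & HIIT Lab, Cardio Intro & Yoga Flow, Dance Basics & Yoga Flow, HIIT Lab & Yoga Flow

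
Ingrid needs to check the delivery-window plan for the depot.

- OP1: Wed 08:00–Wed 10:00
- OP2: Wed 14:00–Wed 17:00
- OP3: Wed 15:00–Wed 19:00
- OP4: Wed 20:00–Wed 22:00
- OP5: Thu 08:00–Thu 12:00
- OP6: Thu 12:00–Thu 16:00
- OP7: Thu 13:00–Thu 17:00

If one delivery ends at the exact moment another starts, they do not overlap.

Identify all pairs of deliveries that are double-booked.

OP2 & OP3, OP6 & OP7

Sorted by start: OP1, OP2, OP3, OP4, OP5, OP6, OP7.
OP2 starts after OP1 ends, so nothing later overlaps OP1 either.
OP3 starts before OP2 ends → OP2 and OP3 overlap.
OP4 starts after OP2 ends, so nothing later overlaps OP2 either.
OP4 starts after OP3 ends, so nothing later overlaps OP3 either.
OP5 starts after OP4 ends, so nothing later overlaps OP4 either.
OP6 starts exactly when OP5 ends (back-to-back, no overlap), so nothing later overlaps OP5 either.
OP7 starts before OP6 ends → OP6 and OP7 overlap.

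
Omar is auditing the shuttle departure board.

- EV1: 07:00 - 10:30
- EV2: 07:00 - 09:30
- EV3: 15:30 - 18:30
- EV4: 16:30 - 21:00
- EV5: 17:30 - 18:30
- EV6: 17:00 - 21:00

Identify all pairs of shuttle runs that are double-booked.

EV1 & EV2, EV3 & EV4, EV3 & EV5, EV3 & EV6, EV4 & EV5, EV4 & EV6, EV5 & EV6

Two intervals overlap when each starts before the other ends.
Sorted by start: EV1, EV2, EV3, EV4, EV6, EV5.
EV2 starts before EV1 ends → EV1 and EV2 overlap.
EV3 starts after EV1 ends; EV1 is clear from here.
EV3 starts after EV2 ends; EV2 is clear from here.
EV4 starts before EV3 ends → EV3 and EV4 overlap.
EV6 starts before EV3 ends → EV3 and EV6 overlap.
EV5 starts before EV3 ends → EV3 and EV5 overlap.
EV6 starts before EV4 ends → EV4 and EV6 overlap.
EV5 starts before EV4 ends → EV4 and EV5 overlap.
EV5 starts before EV6 ends → EV6 and EV5 overlap.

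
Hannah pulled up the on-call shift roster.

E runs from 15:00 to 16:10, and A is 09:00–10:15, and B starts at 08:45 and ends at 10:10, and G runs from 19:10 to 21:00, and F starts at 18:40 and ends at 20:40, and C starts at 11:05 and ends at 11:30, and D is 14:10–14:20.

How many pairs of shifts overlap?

2

Sorted by start: B, A, C, D, E, F, G.
A starts before B ends → B and A overlap.
C starts after B ends — done with B.
C starts after A ends — done with A.
D starts after C ends — done with C.
E starts after D ends — done with D.
F starts after E ends — done with E.
G starts before F ends → F and G overlap.
Overlapping pairs: A & B, F & G — 2 in total.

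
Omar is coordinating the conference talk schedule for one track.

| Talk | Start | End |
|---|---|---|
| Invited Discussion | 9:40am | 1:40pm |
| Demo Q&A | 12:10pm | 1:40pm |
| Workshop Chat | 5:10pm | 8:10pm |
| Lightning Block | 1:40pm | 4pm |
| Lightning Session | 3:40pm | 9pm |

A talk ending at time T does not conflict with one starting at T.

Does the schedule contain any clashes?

Yes

Sorted by start: Invited Discussion, Demo Q&A, Lightning Block, Lightning Session, Workshop Chat.
Demo Q&A starts before Invited Discussion ends → Invited Discussion and Demo Q&A overlap.
That's a conflict, so the schedule is not conflict-free.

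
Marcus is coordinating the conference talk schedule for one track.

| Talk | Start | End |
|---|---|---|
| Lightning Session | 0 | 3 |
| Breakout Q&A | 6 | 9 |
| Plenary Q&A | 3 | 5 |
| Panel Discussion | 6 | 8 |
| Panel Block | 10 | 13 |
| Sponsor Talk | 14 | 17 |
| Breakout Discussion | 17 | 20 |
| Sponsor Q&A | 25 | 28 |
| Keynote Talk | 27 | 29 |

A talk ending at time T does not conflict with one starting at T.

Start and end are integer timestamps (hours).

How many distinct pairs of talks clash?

2

Sorted by start: Lightning Session, Plenary Q&A, Breakout Q&A, Panel Discussion, Panel Block, Sponsor Talk, Breakout Discussion, Sponsor Q&A, Keynote Talk.
Plenary Q&A starts exactly when Lightning Session ends (back-to-back, no overlap), so Lightning Session has no further overlaps.
Breakout Q&A starts after Plenary Q&A ends, so Plenary Q&A has no further overlaps.
Panel Discussion starts before Breakout Q&A ends → Breakout Q&A and Panel Discussion overlap.
Panel Block starts after Breakout Q&A ends, so Breakout Q&A has no further overlaps.
Panel Block starts after Panel Discussion ends, so Panel Discussion has no further overlaps.
Sponsor Talk starts after Panel Block ends, so Panel Block has no further overlaps.
Breakout Discussion starts exactly when Sponsor Talk ends (back-to-back, no overlap), so Sponsor Talk has no further overlaps.
Sponsor Q&A starts after Breakout Discussion ends, so Breakout Discussion has no further overlaps.
Keynote Talk starts before Sponsor Q&A ends → Sponsor Q&A and Keynote Talk overlap.
Overlapping pairs: Breakout Q&A & Panel Discussion, Keynote Talk & Sponsor Q&A — 2 in total.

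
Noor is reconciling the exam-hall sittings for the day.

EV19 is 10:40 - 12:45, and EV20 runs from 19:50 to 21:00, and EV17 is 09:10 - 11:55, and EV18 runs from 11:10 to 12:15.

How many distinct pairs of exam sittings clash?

Two intervals overlap when each starts before the other ends.
Sorted by start: EV17, EV19, EV18, EV20.
EV19 starts before EV17 ends → EV17 and EV19 overlap.
EV18 starts before EV17 ends → EV17 and EV18 overlap.
EV20 starts after EV17 ends.
EV18 starts before EV19 ends → EV19 and EV18 overlap.
EV20 starts after EV19 ends.
EV20 starts after EV18 ends.
Overlapping pairs: EV17 & EV18, EV17 & EV19, EV18 & EV19 — 3 in total.

3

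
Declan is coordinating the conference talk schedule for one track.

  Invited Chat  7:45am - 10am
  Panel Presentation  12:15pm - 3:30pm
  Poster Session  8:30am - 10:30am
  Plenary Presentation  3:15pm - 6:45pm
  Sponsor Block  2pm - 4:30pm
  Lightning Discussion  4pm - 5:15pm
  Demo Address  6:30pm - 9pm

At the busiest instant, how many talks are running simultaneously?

3

Sort all start/end points and keep a running count:
7:45am start Invited Chat → 1
8:30am start Poster Session → 2
10am end Invited Chat → 1
10:30am end Poster Session → 0
12:15pm start Panel Presentation → 1
2pm start Sponsor Block → 2
3:15pm start Plenary Presentation → 3
3:30pm end Panel Presentation → 2
4pm start Lightning Discussion → 3
4:30pm end Sponsor Block → 2
5:15pm end Lightning Discussion → 1
6:30pm start Demo Address → 2
6:45pm end Plenary Presentation → 1
9pm end Demo Address → 0
Peak is 3, at 3:15pm (Panel Presentation, Plenary Presentation, Sponsor Block).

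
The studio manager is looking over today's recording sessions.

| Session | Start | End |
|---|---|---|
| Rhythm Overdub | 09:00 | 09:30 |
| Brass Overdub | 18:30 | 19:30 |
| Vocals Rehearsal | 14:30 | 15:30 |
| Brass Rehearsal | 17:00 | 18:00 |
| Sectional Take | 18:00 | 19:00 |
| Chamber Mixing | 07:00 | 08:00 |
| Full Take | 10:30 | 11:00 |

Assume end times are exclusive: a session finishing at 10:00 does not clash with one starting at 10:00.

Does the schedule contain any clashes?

Sorted by start: Chamber Mixing, Rhythm Overdub, Full Take, Vocals Rehearsal, Brass Rehearsal, Sectional Take, Brass Overdub.
Rhythm Overdub starts after Chamber Mixing ends; Chamber Mixing is clear from here.
Full Take starts after Rhythm Overdub ends; Rhythm Overdub is clear from here.
Vocals Rehearsal starts after Full Take ends; Full Take is clear from here.
Brass Rehearsal starts after Vocals Rehearsal ends; Vocals Rehearsal is clear from here.
Sectional Take starts exactly when Brass Rehearsal ends (back-to-back, no overlap); Brass Rehearsal is clear from here.
Brass Overdub starts before Sectional Take ends → Sectional Take and Brass Overdub overlap.
That's a conflict, so the schedule is not conflict-free.

Yes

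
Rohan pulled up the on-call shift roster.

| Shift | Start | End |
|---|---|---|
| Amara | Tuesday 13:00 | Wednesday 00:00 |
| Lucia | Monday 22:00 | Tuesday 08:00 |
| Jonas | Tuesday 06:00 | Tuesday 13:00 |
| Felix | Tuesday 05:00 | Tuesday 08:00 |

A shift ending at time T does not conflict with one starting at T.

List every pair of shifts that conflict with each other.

Felix & Jonas, Felix & Lucia, Jonas & Lucia

Two intervals overlap when each starts before the other ends.
Sorted by start: Lucia, Felix, Jonas, Amara.
Felix starts before Lucia ends → Lucia and Felix overlap.
Jonas starts before Lucia ends → Lucia and Jonas overlap.
Amara starts after Lucia ends.
Jonas starts before Felix ends → Felix and Jonas overlap.
Amara starts after Felix ends.
Amara starts exactly when Jonas ends (back-to-back, no overlap).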